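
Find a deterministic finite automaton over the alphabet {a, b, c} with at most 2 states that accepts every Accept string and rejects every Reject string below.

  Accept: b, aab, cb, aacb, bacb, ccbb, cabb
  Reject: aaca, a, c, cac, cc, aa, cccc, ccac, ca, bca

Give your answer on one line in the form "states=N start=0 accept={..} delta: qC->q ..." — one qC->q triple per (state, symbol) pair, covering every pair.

states=2 start=0 accept={1} delta: 0a->0 0b->1 0c->0 1a->0 1b->1 1c->0

Grow the machine one transition at a time. Run the examples from 0; the earliest place one falls off (shortest prefix, ties alphabetical) gets sent to the lowest-numbered state that keeps every Accept/Reject pair distinguishable — a pair clashes when both reach the same state with identical unread suffix — and to a fresh state only if none does.
a: 0a undefined. 0a->0: ok.
b: 0b undefined. 0b->0: no, b/a meet in 0. Open state 1: 0b->1.
c: 0c undefined. 0c->0: ok.
ba: 1a undefined. 1a->0: ok.
bc: 1c undefined. 1c->0: ok.
cabb: 1b undefined. 1b->0: no, ccbb/aaca meet in 0. 1b->1: ok.
All examples now run through 2 states with every (state, symbol) defined. Accept strings end in {1}, Reject strings end in {0}; accept={1}.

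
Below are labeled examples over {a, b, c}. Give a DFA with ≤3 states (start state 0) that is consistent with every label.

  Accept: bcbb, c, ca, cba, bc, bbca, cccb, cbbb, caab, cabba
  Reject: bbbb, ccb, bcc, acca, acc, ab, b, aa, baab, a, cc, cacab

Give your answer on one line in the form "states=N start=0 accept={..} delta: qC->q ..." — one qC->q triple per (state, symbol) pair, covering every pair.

states=2 start=0 accept={1} delta: 0a->0 0b->0 0c->1 1a->1 1b->1 1c->0

State merging on the prefix tree: take the shortest (then alphabetical) example prefix whose next move is undefined and point that move at state 0, else 1, else 2, ...; a target is out if some Accept/Reject pair would then sit in one state with the same input left (inseparable). If every existing state is out, open a new one.
a: 0a undefined. 0a->0: ok.
b: 0b undefined. 0b->0: ok.
c: 0c undefined. 0c->0: no, bcbb/bbbb meet in 0. Open state 1: 0c->1.
ca: 1a undefined. 1a->0: no, ca/bbbb meet in 0. 1a->1: ok.
cb: 1b undefined. 1b->0: no, bcbb/bbbb meet in 0. 1b->1: ok.
cc: 1c undefined. 1c->0: ok.
All examples now run through 2 states with every (state, symbol) defined. Accept strings end in {1}, Reject strings end in {0}; accept={1}.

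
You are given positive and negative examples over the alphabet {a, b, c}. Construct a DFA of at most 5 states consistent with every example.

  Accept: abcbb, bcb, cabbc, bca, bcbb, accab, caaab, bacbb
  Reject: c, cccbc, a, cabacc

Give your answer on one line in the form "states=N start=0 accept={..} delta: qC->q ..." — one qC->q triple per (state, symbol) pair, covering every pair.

states=4 start=0 accept={2,3} delta: 0a->0 0b->0 0c->1 1a->2 1b->2 1c->1 2a->1 2b->3 2c->0 3a->0 3b->3 3c->2

State merging on the prefix tree: take the shortest (then alphabetical) example prefix whose next move is undefined and point that move at state 0, else 1, else 2, ...; a target is out if some Accept/Reject pair would then sit in one state with the same input left (inseparable). If every existing state is out, open a new one.
a: 0a undefined. 0a->0: ok.
b: 0b undefined. 0b->0: ok.
c: 0c undefined. 0c->0: no, abcbb/c meet in 0. Open state 1: 0c->1.
ca: 1a undefined. 1a->0: no, cabbc/c meet in 1. 1a->1: no, bca/c meet in 1. Open state 2: 1a->2.
cc: 1c undefined. 1c->0: no, accab/a meet in 0. 1c->1: ok.
bcb: 1b undefined. 1b->0: no, abcbb/a meet in 0. 1b->1: no, abcbb/c meet in 1. 1b->2: ok.
caa: 2a undefined. 2a->0: no, caaab/a meet in 0. 2a->1: ok.
cab: 2b undefined. 2b->0: no, abcbb/a meet in 0. 2b->1: no, abcbb/c meet in 1. 2b->2: no, cabbc/cccbc meet in 2 with "c" left. Open state 3: 2b->3.
caba: 3a undefined. 3a->0: ok.
cabb: 3b undefined. 3b->0: no, cabbc/c meet in 1. 3b->1: no, cabbc/c meet in 1. 3b->2: no, cabbc/cccbc meet in 2 with "c" left. 3b->3: ok.
cabbc: 3c undefined. 3c->0: no, cabbc/a meet in 0. 3c->1: no, cabbc/c meet in 1. 3c->2: ok.
cccbc: 2c undefined. 2c->0: ok.
All examples now run through 4 states with every (state, symbol) defined. Accept strings end in {2,3}, Reject strings end in {0,1}; accept={2,3}.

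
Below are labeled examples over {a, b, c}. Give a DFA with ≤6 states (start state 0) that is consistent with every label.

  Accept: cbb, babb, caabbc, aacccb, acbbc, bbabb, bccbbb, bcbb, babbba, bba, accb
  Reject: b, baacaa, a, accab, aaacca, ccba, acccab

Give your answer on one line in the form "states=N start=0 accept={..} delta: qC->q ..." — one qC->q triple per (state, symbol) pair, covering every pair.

states=4 start=0 accept={2,3} delta: 0a->0 0b->1 0c->1 1a->0 1b->2 1c->3 2a->2 2b->2 2c->2 3a->0 3b->3 3c->1

Fold the examples into a partial DFA from state 0: repeatedly fix the first undefined (state, symbol) met by the shortest-then-alphabetical prefix, trying targets in increasing order and rejecting any under which an Accept and a Reject string meet in one state with the same remainder; add a state when all current targets are rejected. Accepting states are where Accept strings end.
a: 0a undefined. 0a->0: ok.
b: 0b undefined. 0b->0: no, babb/b meet in 0. Open state 1: 0b->1.
c: 0c undefined. 0c->0: no, aacccb/b meet in 1. 0c->1: ok.
ba: 1a undefined. 1a->0: ok.
bb: 1b undefined. 1b->0: no, cbb/b meet in 1. 1b->1: no, cbb/b meet in 1. Open state 2: 1b->2.
bc: 1c undefined. 1c->0: no, accb/b meet in 1. 1c->1: no, bba/ccba meet in 2 with "a" left. 1c->2: no, babbba/ccba meet in 2 with "ba" left. Open state 3: 1c->3.
bba: 2a undefined. 2a->0: no, bba/baacaa meet in 0. 2a->1: no, bba/b meet in 1. 2a->2: ok.
bcb: 3b undefined. 3b->0: no, bcbb/b meet in 1. 3b->1: no, accb/b meet in 1. 3b->2: no, babb/ccba meet in 2. 3b->3: ok.
bcc: 3c undefined. 3c->0: no, aacccb/b meet in 1. 3c->1: ok.
cbb: 2b undefined. 2b->0: no, cbb/baacaa meet in 0. 2b->1: no, cbb/b meet in 1. 2b->2: ok.
acca: 3a undefined. 3a->0: ok.
acbbc: 2c undefined. 2c->0: no, caabbc/baacaa meet in 0. 2c->1: no, caabbc/b meet in 1. 2c->2: ok.
All examples now run through 4 states with every (state, symbol) defined. Accept strings end in {2,3}, Reject strings end in {0,1}; accept={2,3}.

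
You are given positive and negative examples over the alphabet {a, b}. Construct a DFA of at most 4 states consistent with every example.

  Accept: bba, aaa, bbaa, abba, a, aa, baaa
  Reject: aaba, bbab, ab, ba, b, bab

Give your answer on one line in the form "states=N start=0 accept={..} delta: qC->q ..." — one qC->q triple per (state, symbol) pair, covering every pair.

Fold the examples into a partial DFA from state 0: repeatedly fix the first undefined (state, symbol) met by the shortest-then-alphabetical prefix, trying targets in increasing order and rejecting any under which an Accept and a Reject string meet in one state with the same remainder; add a state when all current targets are rejected. Accepting states are where Accept strings end.
a: 0a undefined. 0a->0: ok.
b: 0b undefined. 0b->0: no, bba/aaba meet in 0. Open state 1: 0b->1.
ba: 1a undefined. 1a->0: no, aaa/aaba meet in 0. 1a->1: no, baaa/aaba meet in 1. Open state 2: 1a->2.
bb: 1b undefined. 1b->0: ok.
baa: 2a undefined. 2a->0: ok.
bab: 2b undefined. 2b->0: no, bba/bab meet in 0. 2b->1: ok.
All examples now run through 3 states with every (state, symbol) defined. Accept strings end in {0}, Reject strings end in {1,2}; accept={0}.

states=3 start=0 accept={0} delta: 0a->0 0b->1 1a->2 1b->0 2a->0 2b->1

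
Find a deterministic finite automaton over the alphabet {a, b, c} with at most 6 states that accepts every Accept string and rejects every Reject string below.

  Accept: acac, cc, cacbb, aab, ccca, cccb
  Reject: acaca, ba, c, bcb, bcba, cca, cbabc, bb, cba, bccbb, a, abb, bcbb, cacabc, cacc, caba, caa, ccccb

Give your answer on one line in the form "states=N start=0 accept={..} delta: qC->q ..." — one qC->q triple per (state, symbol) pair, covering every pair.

Grow the machine one transition at a time. Run the examples from 0; the earliest place one falls off (shortest prefix, ties alphabetical) gets sent to the lowest-numbered state that keeps every Accept/Reject pair distinguishable — a pair clashes when both reach the same state with identical unread suffix — and to a fresh state only if none does.
a: 0a undefined. 0a->0: ok.
b: 0b undefined. 0b->0: no, aab/ba meet in 0. Open state 1: 0b->1.
c: 0c undefined. 0c->0: no, acac/acaca meet in 0. 0c->1: no, aab/c meet in 1. Open state 2: 0c->2.
ba: 1a undefined. 1a->0: ok.
bb: 1b undefined. 1b->0: ok.
bc: 1c undefined. 1c->0: no, aab/bcb meet in 1. 1c->1: no, aab/bccbb meet in 1. 1c->2: ok.
ca: 2a undefined. 2a->0: no, acac/c meet in 2. 2a->1: no, acac/c meet in 2. 2a->2: no, cacbb/bccbb meet in 2 with "cbb" left. Open state 3: 2a->3.
cb: 2b undefined. 2b->0: no, aab/bcbb meet in 1. 2b->1: no, aab/bcb meet in 1. 2b->2: ok.
cc: 2c undefined. 2c->0: no, cc/ba meet in 0. 2c->1: no, cc/bccbb meet in 1. 2c->2: no, cc/c meet in 2. 2c->3: no, cc/bcba meet in 3. Open state 4: 2c->4.
caa: 3a undefined. 3a->0: ok.
cab: 3b undefined. 3b->0: ok.
cac: 3c undefined. 3c->0: no, acac/acaca meet in 0. 3c->1: ok.
cca: 4a undefined. 4a->0: ok.
ccc: 4c undefined. 4c->0: no, ccca/acaca meet in 0. 4c->1: no, ccca/acaca meet in 0. 4c->2: no, ccca/bcba meet in 3. 4c->3: no, ccca/acaca meet in 0. 4c->4: no, ccca/acaca meet in 0. Open state 5: 4c->5.
bccb: 4b undefined. 4b->0: no, acac/bccbb meet in 1. 4b->1: ok.
ccca: 5a undefined. 5a->0: no, ccca/acaca meet in 0. 5a->1: ok.
cccb: 5b undefined. 5b->0: no, cccb/acaca meet in 0. 5b->1: ok.
cccc: 5c undefined. 5c->0: no, acac/ccccb meet in 1. 5c->1: ok.
All examples now run through 6 states with every (state, symbol) defined. Accept strings end in {1,4}, Reject strings end in {0,2,3}; accept={1,4}.

states=6 start=0 accept={1,4} delta: 0a->0 0b->1 0c->2 1a->0 1b->0 1c->2 2a->3 2b->2 2c->4 3a->0 3b->0 3c->1 4a->0 4b->1 4c->5 5a->1 5b->1 5c->1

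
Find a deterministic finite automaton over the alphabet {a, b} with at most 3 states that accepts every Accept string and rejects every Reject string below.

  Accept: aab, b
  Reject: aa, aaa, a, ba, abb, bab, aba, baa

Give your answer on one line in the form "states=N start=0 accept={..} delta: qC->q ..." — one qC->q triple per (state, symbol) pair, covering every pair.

states=3 start=0 accept={1} delta: 0a->0 0b->1 1a->2 1b->0 2a->0 2b->0

Fold the examples into a partial DFA from state 0: repeatedly fix the first undefined (state, symbol) met by the shortest-then-alphabetical prefix, trying targets in increasing order and rejecting any under which an Accept and a Reject string meet in one state with the same remainder; add a state when all current targets are rejected. Accepting states are where Accept strings end.
a: 0a undefined. 0a->0: ok.
b: 0b undefined. 0b->0: no, aab/aa meet in 0. Open state 1: 0b->1.
ba: 1a undefined. 1a->0: no, aab/bab meet in 1. 1a->1: no, aab/ba meet in 1. Open state 2: 1a->2.
abb: 1b undefined. 1b->0: ok.
baa: 2a undefined. 2a->0: ok.
bab: 2b undefined. 2b->0: ok.
All examples now run through 3 states with every (state, symbol) defined. Accept strings end in {1}, Reject strings end in {0,2}; accept={1}.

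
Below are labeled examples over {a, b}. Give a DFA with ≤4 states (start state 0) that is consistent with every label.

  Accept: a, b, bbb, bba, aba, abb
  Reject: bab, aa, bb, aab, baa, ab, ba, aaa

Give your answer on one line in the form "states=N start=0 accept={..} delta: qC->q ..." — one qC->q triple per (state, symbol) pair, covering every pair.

states=3 start=0 accept={1} delta: 0a->1 0b->1 1a->2 1b->0 2a->0 2b->0

Grow the machine one transition at a time. Run the examples from 0; the earliest place one falls off (shortest prefix, ties alphabetical) gets sent to the lowest-numbered state that keeps every Accept/Reject pair distinguishable — a pair clashes when both reach the same state with identical unread suffix — and to a fresh state only if none does.
a: 0a undefined. 0a->0: no, a/aa meet in 0. Open state 1: 0a->1.
b: 0b undefined. 0b->0: no, a/ba meet in 1. 0b->1: ok.
aa: 1a undefined. 1a->0: no, a/bab meet in 1. 1a->1: no, a/aa meet in 1. Open state 2: 1a->2.
ab: 1b undefined. 1b->0: ok.
aaa: 2a undefined. 2a->0: ok.
aab: 2b undefined. 2b->0: ok.
All examples now run through 3 states with every (state, symbol) defined. Accept strings end in {1}, Reject strings end in {0,2}; accept={1}.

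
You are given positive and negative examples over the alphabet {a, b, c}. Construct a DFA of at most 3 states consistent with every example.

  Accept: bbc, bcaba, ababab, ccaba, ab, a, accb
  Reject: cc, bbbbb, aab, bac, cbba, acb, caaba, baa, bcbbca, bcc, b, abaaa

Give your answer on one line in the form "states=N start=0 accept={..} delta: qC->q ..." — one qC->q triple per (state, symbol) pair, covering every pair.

Grow the machine one transition at a time. Run the examples from 0; the earliest place one falls off (shortest prefix, ties alphabetical) gets sent to the lowest-numbered state that keeps every Accept/Reject pair distinguishable — a pair clashes when both reach the same state with identical unread suffix — and to a fresh state only if none does.
a: 0a undefined. 0a->0: no, ab/aab meet in 0 with "b" left. Open state 1: 0a->1.
b: 0b undefined. 0b->0: ok.
c: 0c undefined. 0c->0: no, bbc/cc meet in 0. 0c->1: ok.
aa: 1a undefined. 1a->0: ok.
ab: 1b undefined. 1b->0: no, bbc/cbba meet in 1. 1b->1: ok.
ac: 1c undefined. 1c->0: no, bbc/bcbbca meet in 1. 1c->1: no, bbc/cc meet in 1. Open state 2: 1c->2.
acb: 2b undefined. 2b->0: ok.
acc: 2c undefined. 2c->0: no, accb/bbbbb meet in 0. 2c->1: ok.
cca: 2a undefined. 2a->0: ok.
All examples now run through 3 states with every (state, symbol) defined. Accept strings end in {1}, Reject strings end in {0,2}; accept={1}.

states=3 start=0 accept={1} delta: 0a->1 0b->0 0c->1 1a->0 1b->1 1c->2 2a->0 2b->0 2c->1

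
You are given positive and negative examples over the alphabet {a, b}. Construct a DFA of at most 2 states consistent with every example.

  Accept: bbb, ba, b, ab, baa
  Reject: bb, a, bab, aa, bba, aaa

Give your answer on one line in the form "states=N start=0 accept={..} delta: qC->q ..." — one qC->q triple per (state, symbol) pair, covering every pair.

Grow the machine one transition at a time. Run the examples from 0; the earliest place one falls off (shortest prefix, ties alphabetical) gets sent to the lowest-numbered state that keeps every Accept/Reject pair distinguishable — a pair clashes when both reach the same state with identical unread suffix — and to a fresh state only if none does.
a: 0a undefined. 0a->0: ok.
b: 0b undefined. 0b->0: no, bbb/bb meet in 0. Open state 1: 0b->1.
ba: 1a undefined. 1a->0: no, ba/a meet in 0. 1a->1: ok.
bb: 1b undefined. 1b->0: ok.
All examples now run through 2 states with every (state, symbol) defined. Accept strings end in {1}, Reject strings end in {0}; accept={1}.

states=2 start=0 accept={1} delta: 0a->0 0b->1 1a->1 1b->0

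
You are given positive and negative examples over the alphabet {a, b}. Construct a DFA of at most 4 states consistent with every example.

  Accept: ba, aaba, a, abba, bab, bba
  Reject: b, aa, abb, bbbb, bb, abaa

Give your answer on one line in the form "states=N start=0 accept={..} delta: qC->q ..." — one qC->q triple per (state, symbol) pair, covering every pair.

states=3 start=0 accept={1,2} delta: 0a->1 0b->0 1a->0 1b->2 2a->1 2b->0

Grow the machine one transition at a time. Run the examples from 0; the earliest place one falls off (shortest prefix, ties alphabetical) gets sent to the lowest-numbered state that keeps every Accept/Reject pair distinguishable — a pair clashes when both reach the same state with identical unread suffix — and to a fresh state only if none does.
a: 0a undefined. 0a->0: no, a/aa meet in 0. Open state 1: 0a->1.
b: 0b undefined. 0b->0: ok.
aa: 1a undefined. 1a->0: ok.
ab: 1b undefined. 1b->0: no, bab/b meet in 0. 1b->1: no, ba/abb meet in 1. Open state 2: 1b->2.
aba: 2a undefined. 2a->0: no, ba/abaa meet in 1. 2a->1: ok.
abb: 2b undefined. 2b->0: ok.
All examples now run through 3 states with every (state, symbol) defined. Accept strings end in {1,2}, Reject strings end in {0}; accept={1,2}.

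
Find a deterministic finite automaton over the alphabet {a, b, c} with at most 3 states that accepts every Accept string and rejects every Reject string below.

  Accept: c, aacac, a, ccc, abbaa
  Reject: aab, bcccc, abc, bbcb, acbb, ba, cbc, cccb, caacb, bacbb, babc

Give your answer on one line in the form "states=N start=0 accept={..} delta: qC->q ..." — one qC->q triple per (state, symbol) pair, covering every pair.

Grow the machine one transition at a time. Run the examples from 0; the earliest place one falls off (shortest prefix, ties alphabetical) gets sent to the lowest-numbered state that keeps every Accept/Reject pair distinguishable — a pair clashes when both reach the same state with identical unread suffix — and to a fresh state only if none does.
a: 0a undefined. 0a->0: ok.
b: 0b undefined. 0b->0: no, c/abc meet in 0 with "c" left. Open state 1: 0b->1.
c: 0c undefined. 0c->0: ok.
ba: 1a undefined. 1a->0: no, c/ba meet in 0. 1a->1: ok.
bb: 1b undefined. 1b->0: no, c/acbb meet in 0. 1b->1: no, abbaa/aab meet in 1. Open state 2: 1b->2.
bc: 1c undefined. 1c->0: no, c/bcccc meet in 0. 1c->1: ok.
bbc: 2c undefined. 2c->0: no, c/babc meet in 0. 2c->1: ok.
abba: 2a undefined. 2a->0: ok.
bacbb: 2b undefined. 2b->0: no, c/bacbb meet in 0. 2b->1: ok.
All examples now run through 3 states with every (state, symbol) defined. Accept strings end in {0}, Reject strings end in {1,2}; accept={0}.

states=3 start=0 accept={0} delta: 0a->0 0b->1 0c->0 1a->1 1b->2 1c->1 2a->0 2b->1 2c->1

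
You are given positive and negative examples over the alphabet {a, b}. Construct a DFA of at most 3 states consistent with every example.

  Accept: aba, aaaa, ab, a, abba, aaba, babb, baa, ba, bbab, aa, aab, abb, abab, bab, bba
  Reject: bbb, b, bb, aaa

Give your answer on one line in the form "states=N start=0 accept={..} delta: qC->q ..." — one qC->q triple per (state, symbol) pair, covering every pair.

State merging on the prefix tree: take the shortest (then alphabetical) example prefix whose next move is undefined and point that move at state 0, else 1, else 2, ...; a target is out if some Accept/Reject pair would then sit in one state with the same input left (inseparable). If every existing state is out, open a new one.
a: 0a undefined. 0a->0: no, aaaa/aaa meet in 0. Open state 1: 0a->1.
b: 0b undefined. 0b->0: ok.
aa: 1a undefined. 1a->0: no, aaaa/bbb meet in 0. 1a->1: no, aaaa/aaa meet in 1. Open state 2: 1a->2.
ab: 1b undefined. 1b->0: no, ab/bbb meet in 0. 1b->1: ok.
aaa: 2a undefined. 2a->0: ok.
aab: 2b undefined. 2b->0: no, aab/bbb meet in 0. 2b->1: ok.
All examples now run through 3 states with every (state, symbol) defined. Accept strings end in {1,2}, Reject strings end in {0}; accept={1,2}.

states=3 start=0 accept={1,2} delta: 0a->1 0b->0 1a->2 1b->1 2a->0 2b->1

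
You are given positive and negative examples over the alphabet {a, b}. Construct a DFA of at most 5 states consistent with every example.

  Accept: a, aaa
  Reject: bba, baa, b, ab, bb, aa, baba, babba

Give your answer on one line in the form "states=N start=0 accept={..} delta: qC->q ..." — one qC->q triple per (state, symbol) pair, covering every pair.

states=3 start=0 accept={1} delta: 0a->1 0b->2 1a->0 1b->0 2a->2 2b->2

State merging on the prefix tree: take the shortest (then alphabetical) example prefix whose next move is undefined and point that move at state 0, else 1, else 2, ...; a target is out if some Accept/Reject pair would then sit in one state with the same input left (inseparable). If every existing state is out, open a new one.
a: 0a undefined. 0a->0: no, a/aa meet in 0. Open state 1: 0a->1.
b: 0b undefined. 0b->0: no, a/bba meet in 1. 0b->1: no, a/b meet in 1. Open state 2: 0b->2.
aa: 1a undefined. 1a->0: ok.
ab: 1b undefined. 1b->0: ok.
ba: 2a undefined. 2a->0: no, a/baa meet in 1. 2a->1: no, a/baba meet in 1. 2a->2: ok.
bb: 2b undefined. 2b->0: no, a/bba meet in 1. 2b->1: no, a/bb meet in 1. 2b->2: ok.
All examples now run through 3 states with every (state, symbol) defined. Accept strings end in {1}, Reject strings end in {0,2}; accept={1}.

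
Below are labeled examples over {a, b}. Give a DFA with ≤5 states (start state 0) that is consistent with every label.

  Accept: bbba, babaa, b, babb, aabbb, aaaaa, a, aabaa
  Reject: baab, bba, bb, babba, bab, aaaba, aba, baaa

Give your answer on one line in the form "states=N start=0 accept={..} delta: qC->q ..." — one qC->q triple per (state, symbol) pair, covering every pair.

State merging on the prefix tree: take the shortest (then alphabetical) example prefix whose next move is undefined and point that move at state 0, else 1, else 2, ...; a target is out if some Accept/Reject pair would then sit in one state with the same input left (inseparable). If every existing state is out, open a new one.
a: 0a undefined. 0a->0: ok.
b: 0b undefined. 0b->0: no, bbba/baab meet in 0. Open state 1: 0b->1.
ba: 1a undefined. 1a->0: no, babaa/aaaba meet in 0. 1a->1: no, bbba/babba meet in 1 with "bba" left. Open state 2: 1a->2.
bb: 1b undefined. 1b->0: no, bbba/aaaba meet in 2. 1b->1: no, bbba/bba meet in 2. 1b->2: no, aabbb/bab meet in 2 with "b" left. Open state 3: 1b->3.
baa: 2a undefined. 2a->0: no, b/baab meet in 1. 2a->1: ok.
bab: 2b undefined. 2b->0: no, babaa/bab meet in 0. 2b->1: no, babaa/bab meet in 1. 2b->2: no, babaa/bab meet in 2. 2b->3: no, bbba/babba meet in 3 with "ba" left. Open state 4: 2b->4.
bba: 3a undefined. 3a->0: no, aaaaa/bba meet in 0. 3a->1: no, b/bba meet in 1. 3a->2: ok.
bbb: 3b undefined. 3b->0: ok.
baba: 4a undefined. 4a->0: ok.
babb: 4b undefined. 4b->0: no, bbba/babba meet in 0. 4b->1: ok.
All examples now run through 5 states with every (state, symbol) defined. Accept strings end in {0,1}, Reject strings end in {2,3,4}; accept={0,1}.

states=5 start=0 accept={0,1} delta: 0a->0 0b->1 1a->2 1b->3 2a->1 2b->4 3a->2 3b->0 4a->0 4b->1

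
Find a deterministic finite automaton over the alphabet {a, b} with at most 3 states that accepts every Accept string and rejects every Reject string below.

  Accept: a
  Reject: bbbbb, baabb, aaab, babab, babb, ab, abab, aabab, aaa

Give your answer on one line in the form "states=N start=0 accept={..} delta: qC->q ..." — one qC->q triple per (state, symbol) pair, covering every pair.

states=3 start=0 accept={1} delta: 0a->1 0b->0 1a->2 1b->0 2a->0 2b->0

Grow the machine one transition at a time. Run the examples from 0; the earliest place one falls off (shortest prefix, ties alphabetical) gets sent to the lowest-numbered state that keeps every Accept/Reject pair distinguishable — a pair clashes when both reach the same state with identical unread suffix — and to a fresh state only if none does.
a: 0a undefined. 0a->0: no, a/aaa meet in 0. Open state 1: 0a->1.
b: 0b undefined. 0b->0: ok.
aa: 1a undefined. 1a->0: no, a/aaa meet in 1. 1a->1: no, a/aaa meet in 1. Open state 2: 1a->2.
ab: 1b undefined. 1b->0: ok.
aaa: 2a undefined. 2a->0: ok.
aab: 2b undefined. 2b->0: ok.
All examples now run through 3 states with every (state, symbol) defined. Accept strings end in {1}, Reject strings end in {0}; accept={1}.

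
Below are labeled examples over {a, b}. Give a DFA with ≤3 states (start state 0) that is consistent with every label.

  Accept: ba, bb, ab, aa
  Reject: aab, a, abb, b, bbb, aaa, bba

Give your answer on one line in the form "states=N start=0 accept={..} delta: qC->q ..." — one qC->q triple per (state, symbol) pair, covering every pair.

State merging on the prefix tree: take the shortest (then alphabetical) example prefix whose next move is undefined and point that move at state 0, else 1, else 2, ...; a target is out if some Accept/Reject pair would then sit in one state with the same input left (inseparable). If every existing state is out, open a new one.
a: 0a undefined. 0a->0: no, bb/abb meet in 0 with "bb" left. Open state 1: 0a->1.
b: 0b undefined. 0b->0: no, ba/a meet in 1. 0b->1: ok.
aa: 1a undefined. 1a->0: ok.
ab: 1b undefined. 1b->0: ok.
All examples now run through 2 states with every (state, symbol) defined. Accept strings end in {0}, Reject strings end in {1}; accept={0}.

states=2 start=0 accept={0} delta: 0a->1 0b->1 1a->0 1b->0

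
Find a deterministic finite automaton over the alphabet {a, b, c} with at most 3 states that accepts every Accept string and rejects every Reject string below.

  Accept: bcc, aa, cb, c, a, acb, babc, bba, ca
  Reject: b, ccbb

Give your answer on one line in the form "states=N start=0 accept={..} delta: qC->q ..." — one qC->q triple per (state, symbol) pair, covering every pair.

states=3 start=0 accept={0,2} delta: 0a->0 0b->1 0c->2 1a->0 1b->0 1c->0 2a->0 2b->0 2c->1

Grow the machine one transition at a time. Run the examples from 0; the earliest place one falls off (shortest prefix, ties alphabetical) gets sent to the lowest-numbered state that keeps every Accept/Reject pair distinguishable — a pair clashes when both reach the same state with identical unread suffix — and to a fresh state only if none does.
a: 0a undefined. 0a->0: ok.
b: 0b undefined. 0b->0: no, aa/b meet in 0. Open state 1: 0b->1.
c: 0c undefined. 0c->0: no, cb/b meet in 1. 0c->1: no, c/b meet in 1. Open state 2: 0c->2.
ba: 1a undefined. 1a->0: ok.
bb: 1b undefined. 1b->0: ok.
bc: 1c undefined. 1c->0: ok.
ca: 2a undefined. 2a->0: ok.
cb: 2b undefined. 2b->0: ok.
cc: 2c undefined. 2c->0: no, aa/ccbb meet in 0. 2c->1: ok.
All examples now run through 3 states with every (state, symbol) defined. Accept strings end in {0,2}, Reject strings end in {1}; accept={0,2}.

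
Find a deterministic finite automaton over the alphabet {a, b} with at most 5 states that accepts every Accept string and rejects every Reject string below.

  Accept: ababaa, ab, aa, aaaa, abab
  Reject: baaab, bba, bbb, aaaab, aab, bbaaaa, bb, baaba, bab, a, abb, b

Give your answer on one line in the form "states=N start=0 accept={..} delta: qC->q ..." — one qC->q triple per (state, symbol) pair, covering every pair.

states=4 start=0 accept={0} delta: 0a->1 0b->2 1a->0 1b->0 2a->0 2b->3 3a->3 3b->1

Grow the machine one transition at a time. Run the examples from 0; the earliest place one falls off (shortest prefix, ties alphabetical) gets sent to the lowest-numbered state that keeps every Accept/Reject pair distinguishable — a pair clashes when both reach the same state with identical unread suffix — and to a fresh state only if none does.
a: 0a undefined. 0a->0: no, ab/aaaab meet in 0 with "b" left. Open state 1: 0a->1.
b: 0b undefined. 0b->0: no, ab/bab meet in 1 with "b" left. 0b->1: no, ab/bb meet in 1 with "b" left. Open state 2: 0b->2.
aa: 1a undefined. 1a->0: ok.
ab: 1b undefined. 1b->0: ok.
ba: 2a undefined. 2a->0: ok.
bb: 2b undefined. 2b->0: no, ababaa/bbaaaa meet in 0. 2b->1: no, ababaa/bba meet in 0. 2b->2: no, ababaa/bba meet in 0. Open state 3: 2b->3.
bba: 3a undefined. 3a->0: no, ababaa/bba meet in 0. 3a->1: no, ababaa/bbaaaa meet in 0. 3a->2: no, ababaa/bbaaaa meet in 0. 3a->3: ok.
bbb: 3b undefined. 3b->0: no, ababaa/bbb meet in 0. 3b->1: ok.
All examples now run through 4 states with every (state, symbol) defined. Accept strings end in {0}, Reject strings end in {1,2,3}; accept={0}.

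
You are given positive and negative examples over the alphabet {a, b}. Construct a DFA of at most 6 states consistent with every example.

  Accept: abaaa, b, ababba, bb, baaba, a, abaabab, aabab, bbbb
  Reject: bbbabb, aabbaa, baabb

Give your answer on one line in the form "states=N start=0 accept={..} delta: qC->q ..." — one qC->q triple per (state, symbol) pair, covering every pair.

Fold the examples into a partial DFA from state 0: repeatedly fix the first undefined (state, symbol) met by the shortest-then-alphabetical prefix, trying targets in increasing order and rejecting any under which an Accept and a Reject string meet in one state with the same remainder; add a state when all current targets are rejected. Accepting states are where Accept strings end.
a: 0a undefined. 0a->0: ok.
b: 0b undefined. 0b->0: no, abaaa/bbbabb meet in 0. Open state 1: 0b->1.
ba: 1a undefined. 1a->0: no, bb/baabb meet in 1 with "b" left. 1a->1: ok.
bb: 1b undefined. 1b->0: no, abaaa/bbbabb meet in 1. 1b->1: no, abaaa/bbbabb meet in 1. Open state 2: 1b->2.
bbb: 2b undefined. 2b->0: no, ababba/baabb meet in 0. 2b->1: no, abaaa/bbbabb meet in 1. 2b->2: no, bb/baabb meet in 2. Open state 3: 2b->3.
bbba: 3a undefined. 3a->0: no, bb/bbbabb meet in 2. 3a->1: ok.
bbbb: 3b undefined. 3b->0: ok.
aabba: 2a undefined. 2a->0: no, baaba/aabbaa meet in 0. 2a->1: no, abaaa/aabbaa meet in 1. 2a->2: no, bb/aabbaa meet in 2. 2a->3: no, abaaa/aabbaa meet in 1. Open state 4: 2a->4.
aabbaa: 4a undefined. 4a->0: no, a/aabbaa meet in 0. 4a->1: no, abaaa/aabbaa meet in 1. 4a->2: no, bb/aabbaa meet in 2. 4a->3: ok.
abaabab: 4b undefined. 4b->0: ok.
All examples now run through 5 states with every (state, symbol) defined. Accept strings end in {0,1,2,4}, Reject strings end in {3}; accept={0,1,2,4}.

states=5 start=0 accept={0,1,2,4} delta: 0a->0 0b->1 1a->1 1b->2 2a->4 2b->3 3a->1 3b->0 4a->3 4b->0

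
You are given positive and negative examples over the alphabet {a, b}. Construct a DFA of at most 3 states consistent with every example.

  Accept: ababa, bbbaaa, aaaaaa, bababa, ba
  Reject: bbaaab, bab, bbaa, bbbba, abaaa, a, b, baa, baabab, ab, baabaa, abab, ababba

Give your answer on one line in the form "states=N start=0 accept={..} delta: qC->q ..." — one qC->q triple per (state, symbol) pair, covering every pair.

State merging on the prefix tree: take the shortest (then alphabetical) example prefix whose next move is undefined and point that move at state 0, else 1, else 2, ...; a target is out if some Accept/Reject pair would then sit in one state with the same input left (inseparable). If every existing state is out, open a new one.
a: 0a undefined. 0a->0: no, aaaaaa/a meet in 0. Open state 1: 0a->1.
b: 0b undefined. 0b->0: no, ba/bbbba meet in 1. 0b->1: ok.
aa: 1a undefined. 1a->0: ok.
ab: 1b undefined. 1b->0: no, ababa/bab meet in 1. 1b->1: no, ababa/bbbba meet in 0. Open state 2: 1b->2.
aba: 2a undefined. 2a->0: no, ababa/abaaa meet in 0. 2a->1: no, ababa/bab meet in 1. 2a->2: ok.
bbb: 2b undefined. 2b->0: no, ababa/bab meet in 1. 2b->1: ok.
All examples now run through 3 states with every (state, symbol) defined. Accept strings end in {0}, Reject strings end in {1,2}; accept={0}.

states=3 start=0 accept={0} delta: 0a->1 0b->1 1a->0 1b->2 2a->2 2b->1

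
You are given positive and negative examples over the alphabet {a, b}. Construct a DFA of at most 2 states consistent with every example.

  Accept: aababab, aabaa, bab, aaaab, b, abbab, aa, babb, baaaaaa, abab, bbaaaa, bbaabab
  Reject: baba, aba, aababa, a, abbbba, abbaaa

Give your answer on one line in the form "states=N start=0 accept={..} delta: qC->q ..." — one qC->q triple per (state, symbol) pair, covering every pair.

Fold the examples into a partial DFA from state 0: repeatedly fix the first undefined (state, symbol) met by the shortest-then-alphabetical prefix, trying targets in increasing order and rejecting any under which an Accept and a Reject string meet in one state with the same remainder; add a state when all current targets are rejected. Accepting states are where Accept strings end.
a: 0a undefined. 0a->0: no, aa/a meet in 0. Open state 1: 0a->1.
b: 0b undefined. 0b->0: ok.
aa: 1a undefined. 1a->0: ok.
ab: 1b undefined. 1b->0: ok.
All examples now run through 2 states with every (state, symbol) defined. Accept strings end in {0}, Reject strings end in {1}; accept={0}.

states=2 start=0 accept={0} delta: 0a->1 0b->0 1a->0 1b->0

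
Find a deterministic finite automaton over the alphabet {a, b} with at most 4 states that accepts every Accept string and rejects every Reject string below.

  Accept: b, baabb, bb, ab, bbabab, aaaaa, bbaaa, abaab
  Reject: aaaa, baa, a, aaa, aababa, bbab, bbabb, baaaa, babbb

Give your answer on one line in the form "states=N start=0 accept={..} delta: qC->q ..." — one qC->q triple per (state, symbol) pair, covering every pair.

states=4 start=0 accept={0,2} delta: 0a->1 0b->2 1a->2 1b->0 2a->3 2b->2 3a->1 3b->3

Fold the examples into a partial DFA from state 0: repeatedly fix the first undefined (state, symbol) met by the shortest-then-alphabetical prefix, trying targets in increasing order and rejecting any under which an Accept and a Reject string meet in one state with the same remainder; add a state when all current targets are rejected. Accepting states are where Accept strings end.
a: 0a undefined. 0a->0: no, aaaaa/aaaa meet in 0. Open state 1: 0a->1.
b: 0b undefined. 0b->0: no, ab/bbab meet in 1 with "b" left. 0b->1: no, b/a meet in 1. Open state 2: 0b->2.
aa: 1a undefined. 1a->0: no, aaaaa/a meet in 1. 1a->1: no, aaaaa/aaaa meet in 1. 1a->2: ok.
ab: 1b undefined. 1b->0: ok.
ba: 2a undefined. 2a->0: no, ab/aaa meet in 0. 2a->1: no, b/aaaa meet in 2. 2a->2: no, b/aaaa meet in 2. Open state 3: 2a->3.
bb: 2b undefined. 2b->0: no, b/bbabb meet in 2. 2b->1: no, b/aababa meet in 2. 2b->2: ok.
baa: 3a undefined. 3a->0: no, b/baaaa meet in 2. 3a->1: ok.
bab: 3b undefined. 3b->0: no, b/bbabb meet in 2. 3b->1: no, b/aababa meet in 2. 3b->2: no, b/bbab meet in 2. 3b->3: ok.
All examples now run through 4 states with every (state, symbol) defined. Accept strings end in {0,2}, Reject strings end in {1,3}; accept={0,2}.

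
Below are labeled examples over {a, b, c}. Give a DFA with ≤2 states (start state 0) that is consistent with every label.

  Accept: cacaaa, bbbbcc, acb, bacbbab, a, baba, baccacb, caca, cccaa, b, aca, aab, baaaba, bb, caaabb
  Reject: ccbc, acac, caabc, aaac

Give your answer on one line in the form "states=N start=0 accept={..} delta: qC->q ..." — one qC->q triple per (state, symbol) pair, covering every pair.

states=2 start=0 accept={0} delta: 0a->0 0b->0 0c->1 1a->0 1b->0 1c->0

Fold the examples into a partial DFA from state 0: repeatedly fix the first undefined (state, symbol) met by the shortest-then-alphabetical prefix, trying targets in increasing order and rejecting any under which an Accept and a Reject string meet in one state with the same remainder; add a state when all current targets are rejected. Accepting states are where Accept strings end.
a: 0a undefined. 0a->0: ok.
b: 0b undefined. 0b->0: ok.
c: 0c undefined. 0c->0: no, cacaaa/ccbc meet in 0. Open state 1: 0c->1.
ca: 1a undefined. 1a->0: ok.
cc: 1c undefined. 1c->0: ok.
acb: 1b undefined. 1b->0: ok.
All examples now run through 2 states with every (state, symbol) defined. Accept strings end in {0}, Reject strings end in {1}; accept={0}.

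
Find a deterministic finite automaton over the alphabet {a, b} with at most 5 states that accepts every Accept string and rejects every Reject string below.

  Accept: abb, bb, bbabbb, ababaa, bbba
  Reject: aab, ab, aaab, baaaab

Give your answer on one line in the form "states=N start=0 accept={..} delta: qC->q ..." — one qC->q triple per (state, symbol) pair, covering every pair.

states=3 start=0 accept={0,2} delta: 0a->0 0b->1 1a->0 1b->2 2a->0 2b->0

Fold the examples into a partial DFA from state 0: repeatedly fix the first undefined (state, symbol) met by the shortest-then-alphabetical prefix, trying targets in increasing order and rejecting any under which an Accept and a Reject string meet in one state with the same remainder; add a state when all current targets are rejected. Accepting states are where Accept strings end.
a: 0a undefined. 0a->0: ok.
b: 0b undefined. 0b->0: no, abb/aab meet in 0. Open state 1: 0b->1.
ba: 1a undefined. 1a->0: ok.
bb: 1b undefined. 1b->0: no, bbabbb/aab meet in 1. 1b->1: no, abb/aab meet in 1. Open state 2: 1b->2.
bba: 2a undefined. 2a->0: ok.
bbb: 2b undefined. 2b->0: ok.
All examples now run through 3 states with every (state, symbol) defined. Accept strings end in {0,2}, Reject strings end in {1}; accept={0,2}.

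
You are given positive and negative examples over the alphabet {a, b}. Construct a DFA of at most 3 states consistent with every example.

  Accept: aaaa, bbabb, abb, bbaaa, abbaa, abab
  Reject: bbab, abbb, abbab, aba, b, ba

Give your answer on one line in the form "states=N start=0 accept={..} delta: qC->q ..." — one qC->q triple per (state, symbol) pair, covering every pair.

State merging on the prefix tree: take the shortest (then alphabetical) example prefix whose next move is undefined and point that move at state 0, else 1, else 2, ...; a target is out if some Accept/Reject pair would then sit in one state with the same input left (inseparable). If every existing state is out, open a new one.
a: 0a undefined. 0a->0: ok.
b: 0b undefined. 0b->0: no, aaaa/bbab meet in 0. Open state 1: 0b->1.
ba: 1a undefined. 1a->0: no, aaaa/aba meet in 0. 1a->1: ok.
bb: 1b undefined. 1b->0: ok.
All examples now run through 2 states with every (state, symbol) defined. Accept strings end in {0}, Reject strings end in {1}; accept={0}.

states=2 start=0 accept={0} delta: 0a->0 0b->1 1a->1 1b->0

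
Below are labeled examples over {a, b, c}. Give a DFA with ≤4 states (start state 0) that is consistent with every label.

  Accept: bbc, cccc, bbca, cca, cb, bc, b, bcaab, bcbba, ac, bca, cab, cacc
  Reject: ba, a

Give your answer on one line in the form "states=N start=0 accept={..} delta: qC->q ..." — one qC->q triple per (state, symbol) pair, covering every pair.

states=3 start=0 accept={1,2} delta: 0a->0 0b->1 0c->1 1a->0 1b->1 1c->2 2a->1 2b->2 2c->0

State merging on the prefix tree: take the shortest (then alphabetical) example prefix whose next move is undefined and point that move at state 0, else 1, else 2, ...; a target is out if some Accept/Reject pair would then sit in one state with the same input left (inseparable). If every existing state is out, open a new one.
a: 0a undefined. 0a->0: ok.
b: 0b undefined. 0b->0: no, b/ba meet in 0. Open state 1: 0b->1.
c: 0c undefined. 0c->0: no, cccc/a meet in 0. 0c->1: ok.
ba: 1a undefined. 1a->0: ok.
bb: 1b undefined. 1b->0: no, bbca/ba meet in 0. 1b->1: ok.
bc: 1c undefined. 1c->0: no, bbc/ba meet in 0. 1c->1: no, bbca/ba meet in 0. Open state 2: 1c->2.
bca: 2a undefined. 2a->0: no, bbca/ba meet in 0. 2a->1: ok.
bcb: 2b undefined. 2b->0: no, bcbba/ba meet in 0. 2b->1: no, bcbba/ba meet in 0. 2b->2: ok.
ccc: 2c undefined. 2c->0: ok.
All examples now run through 3 states with every (state, symbol) defined. Accept strings end in {1,2}, Reject strings end in {0}; accept={1,2}.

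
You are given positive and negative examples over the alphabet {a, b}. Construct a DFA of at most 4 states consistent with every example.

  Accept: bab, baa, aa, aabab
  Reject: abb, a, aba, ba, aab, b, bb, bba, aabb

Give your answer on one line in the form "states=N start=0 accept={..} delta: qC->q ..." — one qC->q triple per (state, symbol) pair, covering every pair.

Grow the machine one transition at a time. Run the examples from 0; the earliest place one falls off (shortest prefix, ties alphabetical) gets sent to the lowest-numbered state that keeps every Accept/Reject pair distinguishable — a pair clashes when both reach the same state with identical unread suffix — and to a fresh state only if none does.
a: 0a undefined. 0a->0: no, aa/a meet in 0. Open state 1: 0a->1.
b: 0b undefined. 0b->0: ok.
aa: 1a undefined. 1a->0: no, baa/aab meet in 0. 1a->1: no, bab/aab meet in 1 with "b" left. Open state 2: 1a->2.
ab: 1b undefined. 1b->0: no, bab/abb meet in 0. 1b->1: no, bab/abb meet in 1. 1b->2: ok.
aab: 2b undefined. 2b->0: ok.
aba: 2a undefined. 2a->0: ok.
All examples now run through 3 states with every (state, symbol) defined. Accept strings end in {2}, Reject strings end in {0,1}; accept={2}.

states=3 start=0 accept={2} delta: 0a->1 0b->0 1a->2 1b->2 2a->0 2b->0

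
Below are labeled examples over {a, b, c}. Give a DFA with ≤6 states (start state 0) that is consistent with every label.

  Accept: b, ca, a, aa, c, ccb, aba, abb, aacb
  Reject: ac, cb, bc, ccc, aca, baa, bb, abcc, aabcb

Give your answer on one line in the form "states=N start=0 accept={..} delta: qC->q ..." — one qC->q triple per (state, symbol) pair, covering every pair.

State merging on the prefix tree: take the shortest (then alphabetical) example prefix whose next move is undefined and point that move at state 0, else 1, else 2, ...; a target is out if some Accept/Reject pair would then sit in one state with the same input left (inseparable). If every existing state is out, open a new one.
a: 0a undefined. 0a->0: no, ca/aca meet in 0 with "ca" left. Open state 1: 0a->1.
b: 0b undefined. 0b->0: no, b/bb meet in 0. 0b->1: ok.
c: 0c undefined. 0c->0: no, b/cb meet in 1. 0c->1: ok.
aa: 1a undefined. 1a->0: no, b/baa meet in 1. 1a->1: no, b/baa meet in 1. Open state 2: 1a->2.
ab: 1b undefined. 1b->0: ok.
ac: 1c undefined. 1c->0: no, b/ccc meet in 1. 1c->1: no, b/ac meet in 1. 1c->2: no, ca/ac meet in 2. Open state 3: 1c->3.
aab: 2b undefined. 2b->0: ok.
aac: 2c undefined. 2c->0: ok.
aca: 3a undefined. 3a->0: ok.
baa: 2a undefined. 2a->0: ok.
ccb: 3b undefined. 3b->0: no, ccb/cb meet in 0. 3b->1: ok.
ccc: 3c undefined. 3c->0: ok.
All examples now run through 4 states with every (state, symbol) defined. Accept strings end in {1,2}, Reject strings end in {0,3}; accept={1,2}.

states=4 start=0 accept={1,2} delta: 0a->1 0b->1 0c->1 1a->2 1b->0 1c->3 2a->0 2b->0 2c->0 3a->0 3b->1 3c->0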